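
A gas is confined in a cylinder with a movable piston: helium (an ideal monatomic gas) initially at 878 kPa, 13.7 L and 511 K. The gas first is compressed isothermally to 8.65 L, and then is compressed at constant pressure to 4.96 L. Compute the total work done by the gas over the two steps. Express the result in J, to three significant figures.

Step 1 (isothermal): W = P₁V₁ ln(V₂/V₁) = (12029) ln(8.65/13.7) = -5531 J.
After step 1: P = 1391 kPa, V = 8.65 L, T = 511 K.
Step 2 (isobaric): W = PΔV = (1391 kPa)(4.96 − 8.65 L) = -5131 J.
W_total = -5531 − 5131 = -10662 J.

W_total ≈ -10700 J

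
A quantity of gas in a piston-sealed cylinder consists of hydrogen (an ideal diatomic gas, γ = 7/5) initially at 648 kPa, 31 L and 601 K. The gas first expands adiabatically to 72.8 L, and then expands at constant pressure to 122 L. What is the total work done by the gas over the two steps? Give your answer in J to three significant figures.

Step 1 (adiabatic): W = (P₁V₁ − P₂V₂)/(γ−1) = (20088 − 14277)/0.4 = 14528 J.
After step 1: P = 196.1 kPa, V = 72.8 L, T = 427.1 K.
Step 2 (isobaric): W = PΔV = (196.1 kPa)(122 − 72.8 L) = 9649 J.
W_total = 14528 + 9649 = 24177 J.

W_total ≈ 24200 J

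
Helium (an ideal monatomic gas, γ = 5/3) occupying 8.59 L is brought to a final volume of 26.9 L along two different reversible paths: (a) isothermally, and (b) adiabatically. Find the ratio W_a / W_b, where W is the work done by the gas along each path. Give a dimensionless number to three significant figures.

W_a / W_b ≈ 1.43

Path (a) isothermal: W = P₁V₁ ln(V₂/V₁) → W_a/(P₁V₁) = 1.142.
Path (b) adiabatic: W = P₁V₁(1 − (V₁/V₂)^(γ−1))/(γ−1) → W_b/(P₁V₁) = 0.7992.
W_a / W_b = 1.142 / 0.7992 = 1.428.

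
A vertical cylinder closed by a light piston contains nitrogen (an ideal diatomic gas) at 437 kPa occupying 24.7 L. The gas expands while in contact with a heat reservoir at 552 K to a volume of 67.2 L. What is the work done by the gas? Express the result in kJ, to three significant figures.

Isothermal: W = nRT ln(V₂/V₁) = P₁V₁ ln(V₂/V₁).
P₁V₁ = (437 kPa)(24.7 L) = 10794 J.
W = 10794 × ln(67.2/24.7) = 10794 × 1.001
W_by_gas = 10803 J.

W ≈ 10.8 kJ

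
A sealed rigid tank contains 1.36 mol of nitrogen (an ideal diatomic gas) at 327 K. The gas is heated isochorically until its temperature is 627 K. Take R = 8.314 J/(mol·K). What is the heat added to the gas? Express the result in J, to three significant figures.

Q ≈ 8480 J

Constant volume ⇒ W = 0, so Q = ΔU = nCᵥΔT with Cᵥ = 5R/2 = 20.79 J/(mol·K).
ΔU = (1.36)(20.79)(627 − 327) = 8480 J.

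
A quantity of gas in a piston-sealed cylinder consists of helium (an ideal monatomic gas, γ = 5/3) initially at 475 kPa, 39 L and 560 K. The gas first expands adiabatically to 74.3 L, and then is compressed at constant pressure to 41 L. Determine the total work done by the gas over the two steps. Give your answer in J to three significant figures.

W_total ≈ 4300 J

Step 1 (adiabatic): W = (P₁V₁ − P₂V₂)/(γ−1) = (18525 − 12054)/0.667 = 9706 J.
After step 1: P = 162.2 kPa, V = 74.3 L, T = 364.4 K.
Step 2 (isobaric): W = PΔV = (162.2 kPa)(41 − 74.3 L) = -5403 J.
W_total = 9706 − 5403 = 4304 J.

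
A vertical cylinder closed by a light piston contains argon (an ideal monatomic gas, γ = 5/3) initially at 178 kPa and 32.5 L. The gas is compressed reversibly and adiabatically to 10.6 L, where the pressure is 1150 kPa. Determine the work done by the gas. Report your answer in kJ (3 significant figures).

Adiabatic: W = (P₁V₁ − P₂V₂)/(γ − 1) with γ = 5/3.
P₁V₁ = 5785 J, P₂V₂ = 12190 J.
W = (5785 − 12190) / 0.6667 = -9607 J.

W ≈ -9.61 kJ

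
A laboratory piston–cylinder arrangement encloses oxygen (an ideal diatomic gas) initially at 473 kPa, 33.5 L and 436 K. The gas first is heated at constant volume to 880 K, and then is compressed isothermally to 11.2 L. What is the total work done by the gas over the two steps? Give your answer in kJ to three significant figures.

Step 1 (isochoric): W = 0 (constant volume).
After step 1: P = 954.7 kPa (V unchanged).
Step 2 (isothermal): W = P₁V₁ ln(V₂/V₁) = (31982) ln(11.2/33.5) = -35040 J.
W_total = 0 − 35040 = -35040 J.

W_total ≈ -35.0 kJ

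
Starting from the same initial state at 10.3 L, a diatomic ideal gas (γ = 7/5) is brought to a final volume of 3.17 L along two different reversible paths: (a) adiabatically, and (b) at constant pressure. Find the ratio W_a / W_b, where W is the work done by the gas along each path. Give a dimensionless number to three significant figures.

Path (a) adiabatic: W = P₁V₁(1 − (V₁/V₂)^(γ−1))/(γ−1) → W_a/(P₁V₁) = -1.505.
Path (b) isobaric: W = P₁(V₂ − V₁) → W_b/(P₁V₁) = -0.6922.
W_a / W_b = -1.505 / -0.6922 = 2.175.

W_a / W_b ≈ 2.17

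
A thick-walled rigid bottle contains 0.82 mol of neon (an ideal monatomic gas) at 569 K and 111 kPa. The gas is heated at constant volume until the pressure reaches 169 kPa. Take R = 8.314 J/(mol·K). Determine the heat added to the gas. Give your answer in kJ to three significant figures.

Constant volume ⇒ W = 0, so Q = ΔU = nCᵥΔT with Cᵥ = 3R/2 = 12.47 J/(mol·K).
At constant V, T₂/T₁ = P₂/P₁ ⇒ ΔT = T₁(P₂/P₁ − 1) = 569·(169/111 − 1) = 297.3 K.
ΔU = (0.82)(12.47)(297.3) = 3040 J.

Q ≈ 3.04 kJ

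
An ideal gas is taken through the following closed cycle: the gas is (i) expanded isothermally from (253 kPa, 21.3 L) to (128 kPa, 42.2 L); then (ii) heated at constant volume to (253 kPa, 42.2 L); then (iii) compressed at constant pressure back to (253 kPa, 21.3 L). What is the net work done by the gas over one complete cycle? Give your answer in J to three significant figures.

Leg (i): W = PᵢVᵢ ln(V_f/Vᵢ) = (5389) ln(42.2/21.3) = 3684 J.
Leg (ii): W = 0.
Leg (iii): W = PΔV = (253)(21.3 − 42.2) = -5288 J.
W_net = 3684 − 5288 = -1603 J.

W_net ≈ -1600 J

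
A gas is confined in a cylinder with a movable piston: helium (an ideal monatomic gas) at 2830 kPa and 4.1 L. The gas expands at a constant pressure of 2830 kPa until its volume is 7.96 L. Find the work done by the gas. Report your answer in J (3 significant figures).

Isobaric: W = P ΔV.
W = (2830 kPa)(7.96 − 4.1 L) = (2830)(3.86) = 10924 J.

W ≈ 10900 J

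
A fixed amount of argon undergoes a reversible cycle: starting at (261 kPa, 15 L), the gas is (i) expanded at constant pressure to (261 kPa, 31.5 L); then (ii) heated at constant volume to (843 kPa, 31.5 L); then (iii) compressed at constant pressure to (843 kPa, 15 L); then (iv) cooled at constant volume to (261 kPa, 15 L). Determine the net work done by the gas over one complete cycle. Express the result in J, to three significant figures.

W_net ≈ -9600 J

Constant-volume legs do no work.
W(i) = (261)(31.5 − 15) = 4306 J; W(iii) = (843)(15 − 31.5) = -13910 J.
W_net = 4306 − 13910 = -9603 J (the counter-clockwise enclosed area).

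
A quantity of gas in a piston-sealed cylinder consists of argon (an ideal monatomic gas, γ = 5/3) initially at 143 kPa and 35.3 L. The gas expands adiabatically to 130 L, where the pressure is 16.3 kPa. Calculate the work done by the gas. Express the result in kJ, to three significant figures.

Adiabatic: W = (P₁V₁ − P₂V₂)/(γ − 1) with γ = 5/3.
P₁V₁ = 5048 J, P₂V₂ = 2119 J.
W = (5048 − 2119) / 0.6667 = 4393 J.

W ≈ 4.39 kJ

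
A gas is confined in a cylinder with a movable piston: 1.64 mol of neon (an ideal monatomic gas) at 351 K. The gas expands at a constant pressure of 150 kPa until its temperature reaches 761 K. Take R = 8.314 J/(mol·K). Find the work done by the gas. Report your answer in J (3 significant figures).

Isobaric: W = P ΔV = nR ΔT.
W = (1.64)(8.314)(761 − 351) = 5590 J.

W ≈ 5590 J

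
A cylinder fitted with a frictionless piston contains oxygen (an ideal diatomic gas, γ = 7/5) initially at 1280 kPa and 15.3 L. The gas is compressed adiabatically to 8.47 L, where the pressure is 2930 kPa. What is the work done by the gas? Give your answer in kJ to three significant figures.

W ≈ -13.1 kJ

Adiabatic: W = (P₁V₁ − P₂V₂)/(γ − 1) with γ = 7/5.
P₁V₁ = 19584 J, P₂V₂ = 24817 J.
W = (19584 − 24817) / 0.4 = -13083 J.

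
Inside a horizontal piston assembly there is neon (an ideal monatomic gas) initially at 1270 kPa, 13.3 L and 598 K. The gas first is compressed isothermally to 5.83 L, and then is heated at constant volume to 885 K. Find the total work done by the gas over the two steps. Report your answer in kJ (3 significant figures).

W_total ≈ -13.9 kJ

Step 1 (isothermal): W = P₁V₁ ln(V₂/V₁) = (16891) ln(5.83/13.3) = -13931 J.
Step 2 (isochoric): W = 0 (constant volume).
W_total = -13931 + 0 = -13931 J.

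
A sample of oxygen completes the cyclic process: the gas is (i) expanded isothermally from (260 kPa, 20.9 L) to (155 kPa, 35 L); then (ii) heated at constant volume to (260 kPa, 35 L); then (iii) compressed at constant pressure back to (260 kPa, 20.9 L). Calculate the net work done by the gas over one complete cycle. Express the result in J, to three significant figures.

Leg (i): W = PᵢVᵢ ln(V_f/Vᵢ) = (5434) ln(35/20.9) = 2802 J.
Leg (ii): W = 0.
Leg (iii): W = PΔV = (260)(20.9 − 35) = -3666 J.
W_net = 2802 − 3666 = -864.2 J.

W_net ≈ -864 J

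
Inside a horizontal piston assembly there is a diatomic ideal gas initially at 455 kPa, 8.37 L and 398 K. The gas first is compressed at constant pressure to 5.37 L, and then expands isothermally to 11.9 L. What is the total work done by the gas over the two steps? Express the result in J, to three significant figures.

W_total ≈ 579 J

Step 1 (isobaric): W = PΔV = (455 kPa)(5.37 − 8.37 L) = -1365 J.
After step 1: P = 455 kPa, V = 5.37 L, T = 255.3 K.
Step 2 (isothermal): W = P₁V₁ ln(V₂/V₁) = (2443) ln(11.9/5.37) = 1944 J.
W_total = -1365 + 1944 = 579.2 J.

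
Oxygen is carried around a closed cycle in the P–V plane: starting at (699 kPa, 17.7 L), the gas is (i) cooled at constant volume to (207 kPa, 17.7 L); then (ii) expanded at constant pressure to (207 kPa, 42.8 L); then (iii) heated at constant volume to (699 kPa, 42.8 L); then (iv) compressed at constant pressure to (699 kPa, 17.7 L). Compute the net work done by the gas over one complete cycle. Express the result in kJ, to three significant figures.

W_net ≈ -12.3 kJ

Constant-volume legs do no work.
W(ii) = (207)(42.8 − 17.7) = 5196 J; W(iv) = (699)(17.7 − 42.8) = -17545 J.
W_net = 5196 − 17545 = -12349 J (the counter-clockwise enclosed area).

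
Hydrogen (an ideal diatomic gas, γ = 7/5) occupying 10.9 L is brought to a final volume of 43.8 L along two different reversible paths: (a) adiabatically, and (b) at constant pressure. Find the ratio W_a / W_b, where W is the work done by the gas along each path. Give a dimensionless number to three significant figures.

W_a / W_b ≈ 0.353

Path (a) adiabatic: W = P₁V₁(1 − (V₁/V₂)^(γ−1))/(γ−1) → W_a/(P₁V₁) = 1.067.
Path (b) isobaric: W = P₁(V₂ − V₁) → W_b/(P₁V₁) = 3.018.
W_a / W_b = 1.067 / 3.018 = 0.3534.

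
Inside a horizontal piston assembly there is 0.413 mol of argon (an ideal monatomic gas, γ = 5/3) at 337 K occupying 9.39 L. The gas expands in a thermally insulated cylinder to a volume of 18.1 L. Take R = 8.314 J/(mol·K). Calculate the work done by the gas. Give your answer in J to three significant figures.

Adiabatic: TV^(γ−1) = const with γ = 5/3.
T₂ = T₁ (V₁/V₂)^(γ−1) = 337 × (9.39/18.1)^0.667 = 337 × 0.6456 = 217.6 K.
W_by = nCᵥ(T₁ − T₂) = (0.413)(12.47)(337 − 217.6) = 615.1 J.

W ≈ 615 J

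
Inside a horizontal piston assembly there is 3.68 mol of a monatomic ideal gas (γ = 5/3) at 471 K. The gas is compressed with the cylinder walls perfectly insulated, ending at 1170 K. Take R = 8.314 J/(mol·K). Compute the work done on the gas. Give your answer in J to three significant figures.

Adiabatic ⇒ Q = 0, so W_by = −ΔU = nCᵥ(T₁ − T₂).
Cᵥ = 3R/2 = 12.47 J/(mol·K).
W = (3.68)(12.47)(471 − 1170) = -32079 J.
Work on gas = −W_by = 32079 J.

W ≈ 32100 J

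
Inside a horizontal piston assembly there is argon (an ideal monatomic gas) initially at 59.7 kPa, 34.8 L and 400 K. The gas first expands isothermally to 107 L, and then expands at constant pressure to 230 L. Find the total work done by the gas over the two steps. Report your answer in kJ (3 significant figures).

W_total ≈ 4.72 kJ

Step 1 (isothermal): W = P₁V₁ ln(V₂/V₁) = (2078) ln(107/34.8) = 2334 J.
After step 1: P = 19.42 kPa, V = 107 L, T = 400 K.
Step 2 (isobaric): W = PΔV = (19.42 kPa)(230 − 107 L) = 2388 J.
W_total = 2334 + 2388 = 4722 J.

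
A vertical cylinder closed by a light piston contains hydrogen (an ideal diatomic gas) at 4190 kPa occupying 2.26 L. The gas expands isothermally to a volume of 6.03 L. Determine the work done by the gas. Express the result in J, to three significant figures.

Isothermal: W = nRT ln(V₂/V₁) = P₁V₁ ln(V₂/V₁).
P₁V₁ = (4190 kPa)(2.26 L) = 9469 J.
W = 9469 × ln(6.03/2.26) = 9469 × 0.9814
W_by_gas = 9293 J.

W ≈ 9290 J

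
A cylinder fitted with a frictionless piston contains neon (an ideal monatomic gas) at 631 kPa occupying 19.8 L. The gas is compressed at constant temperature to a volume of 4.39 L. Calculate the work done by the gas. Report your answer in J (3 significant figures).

W ≈ -18800 J

Isothermal: W = nRT ln(V₂/V₁) = P₁V₁ ln(V₂/V₁).
P₁V₁ = (631 kPa)(19.8 L) = 12494 J.
W = 12494 × ln(4.39/19.8) = 12494 × -1.506
W_by_gas = -18820 J.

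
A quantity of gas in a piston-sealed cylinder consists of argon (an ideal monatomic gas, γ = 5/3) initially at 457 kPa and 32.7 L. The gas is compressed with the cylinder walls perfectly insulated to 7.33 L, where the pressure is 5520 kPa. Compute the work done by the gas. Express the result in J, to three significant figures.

W ≈ -38300 J

Adiabatic: W = (P₁V₁ − P₂V₂)/(γ − 1) with γ = 5/3.
P₁V₁ = 14944 J, P₂V₂ = 40462 J.
W = (14944 − 40462) / 0.6667 = -38277 J.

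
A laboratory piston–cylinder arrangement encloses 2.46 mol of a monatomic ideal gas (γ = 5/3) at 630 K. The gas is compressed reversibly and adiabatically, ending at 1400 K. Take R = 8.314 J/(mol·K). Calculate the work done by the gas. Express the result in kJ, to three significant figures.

Adiabatic ⇒ Q = 0, so W_by = −ΔU = nCᵥ(T₁ − T₂).
Cᵥ = 3R/2 = 12.47 J/(mol·K).
W = (2.46)(12.47)(630 − 1400) = -23623 J.

W ≈ -23.6 kJ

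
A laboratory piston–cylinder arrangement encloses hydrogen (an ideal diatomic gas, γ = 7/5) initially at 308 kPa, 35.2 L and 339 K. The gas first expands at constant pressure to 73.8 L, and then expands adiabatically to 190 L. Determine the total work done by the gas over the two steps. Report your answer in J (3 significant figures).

W_total ≈ 29800 J

Step 1 (isobaric): W = PΔV = (308 kPa)(73.8 − 35.2 L) = 11889 J.
After step 1: P = 308 kPa, V = 73.8 L, T = 710.7 K.
Step 2 (adiabatic): W = (P₁V₁ − P₂V₂)/(γ−1) = (22730 − 15571)/0.4 = 17897 J.
W_total = 11889 + 17897 = 29786 J.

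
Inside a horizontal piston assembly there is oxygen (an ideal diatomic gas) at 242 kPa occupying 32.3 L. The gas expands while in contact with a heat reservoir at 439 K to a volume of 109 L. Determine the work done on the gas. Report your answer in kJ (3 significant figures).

W ≈ -9.51 kJ

Isothermal: W = nRT ln(V₂/V₁) = P₁V₁ ln(V₂/V₁).
P₁V₁ = (242 kPa)(32.3 L) = 7817 J.
W = 7817 × ln(109/32.3) = 7817 × 1.216
W_by_gas = 9507 J; work on gas = −W_by = -9507 J.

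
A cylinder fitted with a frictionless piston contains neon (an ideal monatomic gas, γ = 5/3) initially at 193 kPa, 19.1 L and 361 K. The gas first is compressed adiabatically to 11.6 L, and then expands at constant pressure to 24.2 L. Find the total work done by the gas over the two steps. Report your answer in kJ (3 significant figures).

W_total ≈ 3.40 kJ

Step 1 (adiabatic): W = (P₁V₁ − P₂V₂)/(γ−1) = (3686 − 5140)/0.667 = -2181 J.
After step 1: P = 443.1 kPa, V = 11.6 L, T = 503.4 K.
Step 2 (isobaric): W = PΔV = (443.1 kPa)(24.2 − 11.6 L) = 5583 J.
W_total = -2181 + 5583 = 3402 J.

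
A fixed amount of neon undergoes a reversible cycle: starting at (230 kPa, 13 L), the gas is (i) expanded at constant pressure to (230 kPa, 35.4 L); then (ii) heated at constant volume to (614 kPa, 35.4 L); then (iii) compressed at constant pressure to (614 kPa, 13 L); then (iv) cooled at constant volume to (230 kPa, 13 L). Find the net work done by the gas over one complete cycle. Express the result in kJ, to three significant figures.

W_net ≈ -8.60 kJ

Constant-volume legs do no work.
W(i) = (230)(35.4 − 13) = 5152 J; W(iii) = (614)(13 − 35.4) = -13754 J.
W_net = 5152 − 13754 = -8602 J (the counter-clockwise enclosed area).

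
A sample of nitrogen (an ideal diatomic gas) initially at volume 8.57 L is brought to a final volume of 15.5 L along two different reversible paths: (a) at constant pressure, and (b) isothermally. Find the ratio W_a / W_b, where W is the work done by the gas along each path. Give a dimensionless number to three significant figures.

W_a / W_b ≈ 1.36

Path (a) isobaric: W = P₁(V₂ − V₁) → W_a/(P₁V₁) = 0.8086.
Path (b) isothermal: W = P₁V₁ ln(V₂/V₁) → W_b/(P₁V₁) = 0.5926.
W_a / W_b = 0.8086 / 0.5926 = 1.365.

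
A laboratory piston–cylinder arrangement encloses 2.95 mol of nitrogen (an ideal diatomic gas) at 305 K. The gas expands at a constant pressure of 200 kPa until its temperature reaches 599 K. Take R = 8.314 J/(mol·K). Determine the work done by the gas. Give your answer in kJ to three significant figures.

W ≈ 7.21 kJ

Isobaric: W = P ΔV = nR ΔT.
W = (2.95)(8.314)(599 − 305) = 7211 J.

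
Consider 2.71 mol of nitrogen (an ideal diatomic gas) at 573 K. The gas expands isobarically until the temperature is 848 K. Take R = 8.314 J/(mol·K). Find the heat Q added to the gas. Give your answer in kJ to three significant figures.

Isobaric: W = nRΔT = (2.71)(8.314)(275) = 6196 J.
ΔU = nCᵥΔT with Cᵥ = 5R/2: ΔU = (2.71)(20.79)(275) = 15490 J.
Q = ΔU + W = 15490 + 6196 = 21686 J.

Q ≈ 21.7 kJ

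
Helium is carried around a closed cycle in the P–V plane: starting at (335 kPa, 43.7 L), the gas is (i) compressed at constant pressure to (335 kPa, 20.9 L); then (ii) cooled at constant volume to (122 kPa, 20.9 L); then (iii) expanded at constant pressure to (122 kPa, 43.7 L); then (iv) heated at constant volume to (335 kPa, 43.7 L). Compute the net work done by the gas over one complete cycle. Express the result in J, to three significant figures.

Constant-volume legs do no work.
W(i) = (335)(20.9 − 43.7) = -7638 J; W(iii) = (122)(43.7 − 20.9) = 2782 J.
W_net = -7638 + 2782 = -4856 J (the counter-clockwise enclosed area).

W_net ≈ -4860 J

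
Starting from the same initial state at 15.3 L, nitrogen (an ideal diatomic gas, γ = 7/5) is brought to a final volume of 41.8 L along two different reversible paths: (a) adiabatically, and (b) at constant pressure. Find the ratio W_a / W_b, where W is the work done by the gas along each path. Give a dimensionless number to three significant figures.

Path (a) adiabatic: W = P₁V₁(1 − (V₁/V₂)^(γ−1))/(γ−1) → W_a/(P₁V₁) = 0.8276.
Path (b) isobaric: W = P₁(V₂ − V₁) → W_b/(P₁V₁) = 1.732.
W_a / W_b = 0.8276 / 1.732 = 0.4778.

W_a / W_b ≈ 0.478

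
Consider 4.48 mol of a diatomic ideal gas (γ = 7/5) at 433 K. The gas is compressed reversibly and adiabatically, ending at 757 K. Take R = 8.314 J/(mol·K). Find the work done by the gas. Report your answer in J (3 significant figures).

W ≈ -30200 J

Adiabatic ⇒ Q = 0, so W_by = −ΔU = nCᵥ(T₁ − T₂).
Cᵥ = 5R/2 = 20.79 J/(mol·K).
W = (4.48)(20.79)(433 − 757) = -30170 J.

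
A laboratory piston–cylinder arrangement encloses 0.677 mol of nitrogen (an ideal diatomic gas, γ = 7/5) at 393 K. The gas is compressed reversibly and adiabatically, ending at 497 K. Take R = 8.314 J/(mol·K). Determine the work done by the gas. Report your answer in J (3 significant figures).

W ≈ -1460 J

Adiabatic ⇒ Q = 0, so W_by = −ΔU = nCᵥ(T₁ − T₂).
Cᵥ = 5R/2 = 20.79 J/(mol·K).
W = (0.677)(20.79)(393 − 497) = -1463 J.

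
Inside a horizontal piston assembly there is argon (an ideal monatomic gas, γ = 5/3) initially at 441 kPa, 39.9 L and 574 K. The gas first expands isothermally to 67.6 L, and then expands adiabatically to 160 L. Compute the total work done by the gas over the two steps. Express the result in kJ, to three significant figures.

W_total ≈ 20.8 kJ

Step 1 (isothermal): W = P₁V₁ ln(V₂/V₁) = (17596) ln(67.6/39.9) = 9277 J.
After step 1: P = 260.3 kPa, V = 67.6 L, T = 574 K.
Step 2 (adiabatic): W = (P₁V₁ − P₂V₂)/(γ−1) = (17596 − 9907)/0.667 = 11533 J.
W_total = 9277 + 11533 = 20810 J.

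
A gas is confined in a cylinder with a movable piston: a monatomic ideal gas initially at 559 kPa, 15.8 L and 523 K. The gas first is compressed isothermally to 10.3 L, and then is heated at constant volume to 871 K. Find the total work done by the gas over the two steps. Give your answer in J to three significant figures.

W_total ≈ -3780 J

Step 1 (isothermal): W = P₁V₁ ln(V₂/V₁) = (8832) ln(10.3/15.8) = -3779 J.
Step 2 (isochoric): W = 0 (constant volume).
W_total = -3779 + 0 = -3779 J.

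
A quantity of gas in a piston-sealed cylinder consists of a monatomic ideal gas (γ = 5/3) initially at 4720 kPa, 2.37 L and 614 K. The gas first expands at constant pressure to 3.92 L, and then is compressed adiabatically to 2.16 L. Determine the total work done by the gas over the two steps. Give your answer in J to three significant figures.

W_total ≈ -6220 J

Step 1 (isobaric): W = PΔV = (4720 kPa)(3.92 − 2.37 L) = 7316 J.
After step 1: P = 4720 kPa, V = 3.92 L, T = 1016 K.
Step 2 (adiabatic): W = (P₁V₁ − P₂V₂)/(γ−1) = (18502 − 27529)/0.667 = -13539 J.
W_total = 7316 − 13539 = -6223 J.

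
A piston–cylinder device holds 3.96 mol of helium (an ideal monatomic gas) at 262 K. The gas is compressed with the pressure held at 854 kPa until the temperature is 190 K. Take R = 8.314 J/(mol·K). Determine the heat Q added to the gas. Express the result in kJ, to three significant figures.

Q ≈ -5.93 kJ

Isobaric: W = nRΔT = (3.96)(8.314)(-72) = -2370 J.
ΔU = nCᵥΔT with Cᵥ = 3R/2: ΔU = (3.96)(12.47)(-72) = -3556 J.
Q = ΔU + W = -3556 − 2370 = -5926 J.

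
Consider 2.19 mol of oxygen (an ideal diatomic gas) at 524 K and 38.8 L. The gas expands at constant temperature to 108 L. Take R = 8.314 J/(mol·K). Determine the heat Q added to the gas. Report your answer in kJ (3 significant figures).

Isothermal ⇒ ΔU = 0, so Q = W = nRT ln(V₂/V₁).
Q = (2.19)(8.314)(524) ln(108/38.8) = 9541 × 1.024 = 9767 J.

Q ≈ 9.77 kJ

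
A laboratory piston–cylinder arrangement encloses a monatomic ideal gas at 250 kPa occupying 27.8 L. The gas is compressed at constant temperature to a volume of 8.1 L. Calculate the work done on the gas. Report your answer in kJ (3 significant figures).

W ≈ 8.57 kJ

Isothermal: W = nRT ln(V₂/V₁) = P₁V₁ ln(V₂/V₁).
P₁V₁ = (250 kPa)(27.8 L) = 6950 J.
W = 6950 × ln(8.1/27.8) = 6950 × -1.233
W_by_gas = -8571 J; work on gas = −W_by = 8571 J.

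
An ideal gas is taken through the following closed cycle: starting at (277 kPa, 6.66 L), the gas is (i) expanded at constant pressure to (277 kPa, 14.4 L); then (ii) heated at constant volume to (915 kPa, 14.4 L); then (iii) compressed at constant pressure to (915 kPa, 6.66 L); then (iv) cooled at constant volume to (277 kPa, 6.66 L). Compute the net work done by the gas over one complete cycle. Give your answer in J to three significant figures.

W_net ≈ -4940 J

Constant-volume legs do no work.
W(i) = (277)(14.4 − 6.66) = 2144 J; W(iii) = (915)(6.66 − 14.4) = -7082 J.
W_net = 2144 − 7082 = -4938 J (the counter-clockwise enclosed area).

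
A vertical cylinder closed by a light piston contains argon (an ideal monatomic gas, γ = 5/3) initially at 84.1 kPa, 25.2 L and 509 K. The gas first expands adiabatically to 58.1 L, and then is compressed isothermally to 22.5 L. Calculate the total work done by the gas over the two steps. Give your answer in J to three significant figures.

Step 1 (adiabatic): W = (P₁V₁ − P₂V₂)/(γ−1) = (2119 − 1214)/0.667 = 1357 J.
After step 1: P = 20.9 kPa, V = 58.1 L, T = 291.7 K.
Step 2 (isothermal): W = P₁V₁ ln(V₂/V₁) = (1214) ln(22.5/58.1) = -1152 J.
W_total = 1357 − 1152 = 205.4 J.

W_total ≈ 205 J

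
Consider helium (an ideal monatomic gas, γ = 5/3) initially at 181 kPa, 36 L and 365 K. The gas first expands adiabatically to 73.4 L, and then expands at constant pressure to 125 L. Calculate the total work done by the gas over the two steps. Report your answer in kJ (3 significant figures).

Step 1 (adiabatic): W = (P₁V₁ − P₂V₂)/(γ−1) = (6516 − 4052)/0.667 = 3695 J.
After step 1: P = 55.21 kPa, V = 73.4 L, T = 227 K.
Step 2 (isobaric): W = PΔV = (55.21 kPa)(125 − 73.4 L) = 2849 J.
W_total = 3695 + 2849 = 6544 J.

W_total ≈ 6.54 kJ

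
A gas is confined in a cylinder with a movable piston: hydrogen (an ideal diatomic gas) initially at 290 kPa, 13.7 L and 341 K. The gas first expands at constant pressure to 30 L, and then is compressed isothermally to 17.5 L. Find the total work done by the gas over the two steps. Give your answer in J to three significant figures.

Step 1 (isobaric): W = PΔV = (290 kPa)(30 − 13.7 L) = 4727 J.
After step 1: P = 290 kPa, V = 30 L, T = 746.7 K.
Step 2 (isothermal): W = P₁V₁ ln(V₂/V₁) = (8700) ln(17.5/30) = -4689 J.
W_total = 4727 − 4689 = 37.73 J.

W_total ≈ 37.7 J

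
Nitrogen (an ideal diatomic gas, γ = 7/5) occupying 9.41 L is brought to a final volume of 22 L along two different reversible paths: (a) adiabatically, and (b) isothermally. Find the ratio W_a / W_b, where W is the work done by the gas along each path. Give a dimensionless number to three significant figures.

W_a / W_b ≈ 0.848

Path (a) adiabatic: W = P₁V₁(1 − (V₁/V₂)^(γ−1))/(γ−1) → W_a/(P₁V₁) = 0.7201.
Path (b) isothermal: W = P₁V₁ ln(V₂/V₁) → W_b/(P₁V₁) = 0.8493.
W_a / W_b = 0.7201 / 0.8493 = 0.8479.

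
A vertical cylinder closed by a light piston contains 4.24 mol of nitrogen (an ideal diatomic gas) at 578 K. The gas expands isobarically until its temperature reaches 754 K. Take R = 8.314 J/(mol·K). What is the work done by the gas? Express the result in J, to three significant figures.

W ≈ 6200 J

Isobaric: W = P ΔV = nR ΔT.
W = (4.24)(8.314)(754 − 578) = 6204 J.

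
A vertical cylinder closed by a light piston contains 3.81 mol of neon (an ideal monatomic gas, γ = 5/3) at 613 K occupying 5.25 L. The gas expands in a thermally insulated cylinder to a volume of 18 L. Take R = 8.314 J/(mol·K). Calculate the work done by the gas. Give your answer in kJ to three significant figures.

W ≈ 16.3 kJ

Adiabatic: TV^(γ−1) = const with γ = 5/3.
T₂ = T₁ (V₁/V₂)^(γ−1) = 613 × (5.25/18)^0.667 = 613 × 0.4398 = 269.6 K.
W_by = nCᵥ(T₁ − T₂) = (3.81)(12.47)(613 − 269.6) = 16317 J.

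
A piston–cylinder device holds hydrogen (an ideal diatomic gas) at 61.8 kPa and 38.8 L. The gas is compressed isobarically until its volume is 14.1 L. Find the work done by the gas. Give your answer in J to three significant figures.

Isobaric: W = P ΔV.
W = (61.8 kPa)(14.1 − 38.8 L) = (61.8)(-24.7) = -1526 J.

W ≈ -1530 J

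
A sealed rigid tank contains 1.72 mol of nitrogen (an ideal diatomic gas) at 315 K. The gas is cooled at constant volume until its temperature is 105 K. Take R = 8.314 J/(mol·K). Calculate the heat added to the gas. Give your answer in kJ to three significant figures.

Constant volume ⇒ W = 0, so Q = ΔU = nCᵥΔT with Cᵥ = 5R/2 = 20.79 J/(mol·K).
ΔU = (1.72)(20.79)(105 − 315) = -7508 J.

Q ≈ -7.51 kJ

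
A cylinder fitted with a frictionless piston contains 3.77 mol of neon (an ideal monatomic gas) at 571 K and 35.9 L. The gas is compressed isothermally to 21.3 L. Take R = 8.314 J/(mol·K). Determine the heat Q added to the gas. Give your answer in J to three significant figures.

Isothermal ⇒ ΔU = 0, so Q = W = nRT ln(V₂/V₁).
Q = (3.77)(8.314)(571) ln(21.3/35.9) = 17897 × -0.522 = -9343 J.

Q ≈ -9340 J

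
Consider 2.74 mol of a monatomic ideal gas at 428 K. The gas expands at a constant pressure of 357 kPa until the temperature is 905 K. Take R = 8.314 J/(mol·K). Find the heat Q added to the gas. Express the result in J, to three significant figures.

Q ≈ 27200 J

Isobaric: W = nRΔT = (2.74)(8.314)(477) = 10866 J.
ΔU = nCᵥΔT with Cᵥ = 3R/2: ΔU = (2.74)(12.47)(477) = 16299 J.
Q = ΔU + W = 16299 + 10866 = 27166 J.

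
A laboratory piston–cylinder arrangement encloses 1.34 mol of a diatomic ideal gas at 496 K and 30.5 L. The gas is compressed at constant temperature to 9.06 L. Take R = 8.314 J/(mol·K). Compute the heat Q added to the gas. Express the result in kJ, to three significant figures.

Isothermal ⇒ ΔU = 0, so Q = W = nRT ln(V₂/V₁).
Q = (1.34)(8.314)(496) ln(9.06/30.5) = 5526 × -1.214 = -6708 J.

Q ≈ -6.71 kJ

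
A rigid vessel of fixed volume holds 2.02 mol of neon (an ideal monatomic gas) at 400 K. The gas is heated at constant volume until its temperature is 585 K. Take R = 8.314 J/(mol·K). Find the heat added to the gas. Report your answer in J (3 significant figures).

Q ≈ 4660 J

Constant volume ⇒ W = 0, so Q = ΔU = nCᵥΔT with Cᵥ = 3R/2 = 12.47 J/(mol·K).
ΔU = (2.02)(12.47)(585 − 400) = 4660 J.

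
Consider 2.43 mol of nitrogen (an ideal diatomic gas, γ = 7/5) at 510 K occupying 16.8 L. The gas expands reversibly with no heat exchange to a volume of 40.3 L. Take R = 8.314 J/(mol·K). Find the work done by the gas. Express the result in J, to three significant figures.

Adiabatic: TV^(γ−1) = const with γ = 7/5.
T₂ = T₁ (V₁/V₂)^(γ−1) = 510 × (16.8/40.3)^0.4 = 510 × 0.7047 = 359.4 K.
W_by = nCᵥ(T₁ − T₂) = (2.43)(20.79)(510 − 359.4) = 7607 J.

W ≈ 7610 J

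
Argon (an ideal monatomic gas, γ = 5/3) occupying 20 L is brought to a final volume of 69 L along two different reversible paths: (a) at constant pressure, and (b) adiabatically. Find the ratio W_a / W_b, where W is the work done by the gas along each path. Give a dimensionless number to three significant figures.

Path (a) isobaric: W = P₁(V₂ − V₁) → W_a/(P₁V₁) = 2.45.
Path (b) adiabatic: W = P₁V₁(1 − (V₁/V₂)^(γ−1))/(γ−1) → W_b/(P₁V₁) = 0.843.
W_a / W_b = 2.45 / 0.843 = 2.906.

W_a / W_b ≈ 2.91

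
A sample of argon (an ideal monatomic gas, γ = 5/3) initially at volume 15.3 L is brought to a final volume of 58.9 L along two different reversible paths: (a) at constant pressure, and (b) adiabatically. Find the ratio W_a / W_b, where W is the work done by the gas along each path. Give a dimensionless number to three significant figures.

W_a / W_b ≈ 3.20

Path (a) isobaric: W = P₁(V₂ − V₁) → W_a/(P₁V₁) = 2.85.
Path (b) adiabatic: W = P₁V₁(1 − (V₁/V₂)^(γ−1))/(γ−1) → W_b/(P₁V₁) = 0.8893.
W_a / W_b = 2.85 / 0.8893 = 3.204.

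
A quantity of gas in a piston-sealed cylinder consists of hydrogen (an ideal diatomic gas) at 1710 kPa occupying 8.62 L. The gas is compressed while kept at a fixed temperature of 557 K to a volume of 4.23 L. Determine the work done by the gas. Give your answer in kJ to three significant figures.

Isothermal: W = nRT ln(V₂/V₁) = P₁V₁ ln(V₂/V₁).
P₁V₁ = (1710 kPa)(8.62 L) = 14740 J.
W = 14740 × ln(4.23/8.62) = 14740 × -0.7119
W_by_gas = -10493 J.

W ≈ -10.5 kJ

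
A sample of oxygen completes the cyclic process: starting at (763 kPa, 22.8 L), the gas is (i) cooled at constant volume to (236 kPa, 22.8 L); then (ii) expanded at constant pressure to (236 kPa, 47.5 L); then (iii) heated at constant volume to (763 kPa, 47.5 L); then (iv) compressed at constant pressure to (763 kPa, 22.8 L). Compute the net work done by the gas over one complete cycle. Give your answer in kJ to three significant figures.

Constant-volume legs do no work.
W(ii) = (236)(47.5 − 22.8) = 5829 J; W(iv) = (763)(22.8 − 47.5) = -18846 J.
W_net = 5829 − 18846 = -13017 J (the counter-clockwise enclosed area).

W_net ≈ -13.0 kJ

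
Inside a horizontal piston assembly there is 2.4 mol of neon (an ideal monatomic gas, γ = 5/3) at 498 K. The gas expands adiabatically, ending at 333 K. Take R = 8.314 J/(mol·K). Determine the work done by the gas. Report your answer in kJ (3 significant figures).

Adiabatic ⇒ Q = 0, so W_by = −ΔU = nCᵥ(T₁ − T₂).
Cᵥ = 3R/2 = 12.47 J/(mol·K).
W = (2.4)(12.47)(498 − 333) = 4939 J.

W ≈ 4.94 kJ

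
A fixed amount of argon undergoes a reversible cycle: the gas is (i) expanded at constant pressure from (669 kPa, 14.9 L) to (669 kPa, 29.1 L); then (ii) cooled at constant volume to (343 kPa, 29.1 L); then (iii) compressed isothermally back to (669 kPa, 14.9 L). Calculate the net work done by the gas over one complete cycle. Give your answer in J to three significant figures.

W_net ≈ 2820 J

Leg (i): W = PΔV = (669)(29.1 − 14.9) = 9500 J.
Leg (ii): W = 0.
Leg (iii): W = PᵢVᵢ ln(V_f/Vᵢ) = (9981) ln(14.9/29.1) = -6681 J.
W_net = 9500 − 6681 = 2819 J.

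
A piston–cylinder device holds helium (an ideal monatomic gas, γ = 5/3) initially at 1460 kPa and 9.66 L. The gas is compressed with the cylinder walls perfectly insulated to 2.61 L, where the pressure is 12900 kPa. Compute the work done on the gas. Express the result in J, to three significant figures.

W ≈ 29300 J

Adiabatic: W = (P₁V₁ − P₂V₂)/(γ − 1) with γ = 5/3.
P₁V₁ = 14104 J, P₂V₂ = 33669 J.
W = (14104 − 33669) / 0.6667 = -29348 J.
Work on gas = −W_by = 29348 J.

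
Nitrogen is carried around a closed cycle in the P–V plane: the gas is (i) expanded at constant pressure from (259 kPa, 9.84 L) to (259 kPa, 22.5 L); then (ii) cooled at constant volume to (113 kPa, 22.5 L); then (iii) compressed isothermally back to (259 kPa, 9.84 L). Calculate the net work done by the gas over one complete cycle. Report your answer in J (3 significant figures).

Leg (i): W = PΔV = (259)(22.5 − 9.84) = 3279 J.
Leg (ii): W = 0.
Leg (iii): W = PᵢVᵢ ln(V_f/Vᵢ) = (2542) ln(9.84/22.5) = -2103 J.
W_net = 3279 − 2103 = 1176 J.

W_net ≈ 1180 J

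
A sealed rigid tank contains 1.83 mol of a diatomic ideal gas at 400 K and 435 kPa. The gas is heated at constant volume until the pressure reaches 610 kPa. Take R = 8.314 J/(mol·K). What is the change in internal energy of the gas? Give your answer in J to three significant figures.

ΔU ≈ 6120 J

Constant volume ⇒ W = 0, so Q = ΔU = nCᵥΔT with Cᵥ = 5R/2 = 20.79 J/(mol·K).
At constant V, T₂/T₁ = P₂/P₁ ⇒ ΔT = T₁(P₂/P₁ − 1) = 400·(610/435 − 1) = 160.9 K.
ΔU = (1.83)(20.79)(160.9) = 6121 J.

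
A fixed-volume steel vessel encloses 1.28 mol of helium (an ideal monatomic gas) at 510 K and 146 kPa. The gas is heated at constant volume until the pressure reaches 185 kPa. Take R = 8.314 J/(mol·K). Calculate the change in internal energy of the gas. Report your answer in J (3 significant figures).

ΔU ≈ 2170 J

Constant volume ⇒ W = 0, so Q = ΔU = nCᵥΔT with Cᵥ = 3R/2 = 12.47 J/(mol·K).
At constant V, T₂/T₁ = P₂/P₁ ⇒ ΔT = T₁(P₂/P₁ − 1) = 510·(185/146 − 1) = 136.2 K.
ΔU = (1.28)(12.47)(136.2) = 2175 J.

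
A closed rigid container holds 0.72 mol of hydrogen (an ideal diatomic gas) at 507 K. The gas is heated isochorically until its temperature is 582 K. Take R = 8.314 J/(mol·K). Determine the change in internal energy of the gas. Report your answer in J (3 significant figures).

ΔU ≈ 1120 J

Constant volume ⇒ W = 0, so Q = ΔU = nCᵥΔT with Cᵥ = 5R/2 = 20.79 J/(mol·K).
ΔU = (0.72)(20.79)(582 − 507) = 1122 J.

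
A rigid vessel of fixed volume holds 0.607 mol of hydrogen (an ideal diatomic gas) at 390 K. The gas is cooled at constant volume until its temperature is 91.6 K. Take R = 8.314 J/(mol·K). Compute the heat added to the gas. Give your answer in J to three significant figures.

Constant volume ⇒ W = 0, so Q = ΔU = nCᵥΔT with Cᵥ = 5R/2 = 20.79 J/(mol·K).
ΔU = (0.607)(20.79)(91.6 − 390) = -3765 J.

Q ≈ -3760 J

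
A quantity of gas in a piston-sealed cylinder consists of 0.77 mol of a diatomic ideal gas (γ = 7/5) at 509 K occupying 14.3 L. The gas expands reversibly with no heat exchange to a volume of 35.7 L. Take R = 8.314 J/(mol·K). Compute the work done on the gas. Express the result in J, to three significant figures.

W ≈ -2500 J

Adiabatic: TV^(γ−1) = const with γ = 7/5.
T₂ = T₁ (V₁/V₂)^(γ−1) = 509 × (14.3/35.7)^0.4 = 509 × 0.6935 = 353 K.
W_by = nCᵥ(T₁ − T₂) = (0.77)(20.79)(509 − 353) = 2497 J.
Work on gas = −W_by = -2497 J.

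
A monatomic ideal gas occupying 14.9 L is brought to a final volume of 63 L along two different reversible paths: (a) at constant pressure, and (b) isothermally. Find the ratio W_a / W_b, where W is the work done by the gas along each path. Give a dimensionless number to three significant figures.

Path (a) isobaric: W = P₁(V₂ − V₁) → W_a/(P₁V₁) = 3.228.
Path (b) isothermal: W = P₁V₁ ln(V₂/V₁) → W_b/(P₁V₁) = 1.442.
W_a / W_b = 3.228 / 1.442 = 2.239.

W_a / W_b ≈ 2.24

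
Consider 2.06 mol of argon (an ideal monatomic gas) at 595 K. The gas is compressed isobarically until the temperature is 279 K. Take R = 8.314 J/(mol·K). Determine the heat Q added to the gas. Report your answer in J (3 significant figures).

Q ≈ -13500 J

Isobaric: W = nRΔT = (2.06)(8.314)(-316) = -5412 J.
ΔU = nCᵥΔT with Cᵥ = 3R/2: ΔU = (2.06)(12.47)(-316) = -8118 J.
Q = ΔU + W = -8118 − 5412 = -13530 J.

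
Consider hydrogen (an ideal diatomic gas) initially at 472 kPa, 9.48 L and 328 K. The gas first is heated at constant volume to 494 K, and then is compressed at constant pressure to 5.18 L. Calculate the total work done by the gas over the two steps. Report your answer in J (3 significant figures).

Step 1 (isochoric): W = 0 (constant volume).
After step 1: P = 710.9 kPa (V unchanged).
Step 2 (isobaric): W = PΔV = (710.9 kPa)(5.18 − 9.48 L) = -3057 J.
W_total = 0 − 3057 = -3057 J.

W_total ≈ -3060 J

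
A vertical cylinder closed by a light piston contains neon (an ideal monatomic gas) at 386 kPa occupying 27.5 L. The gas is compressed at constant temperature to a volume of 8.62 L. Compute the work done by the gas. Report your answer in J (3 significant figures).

Isothermal: W = nRT ln(V₂/V₁) = P₁V₁ ln(V₂/V₁).
P₁V₁ = (386 kPa)(27.5 L) = 10615 J.
W = 10615 × ln(8.62/27.5) = 10615 × -1.16
W_by_gas = -12314 J.

W ≈ -12300 J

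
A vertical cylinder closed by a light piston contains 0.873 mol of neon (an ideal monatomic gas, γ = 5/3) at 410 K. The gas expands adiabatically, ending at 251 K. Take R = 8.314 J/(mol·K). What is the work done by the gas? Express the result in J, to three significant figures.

W ≈ 1730 J

Adiabatic ⇒ Q = 0, so W_by = −ΔU = nCᵥ(T₁ − T₂).
Cᵥ = 3R/2 = 12.47 J/(mol·K).
W = (0.873)(12.47)(410 − 251) = 1731 J.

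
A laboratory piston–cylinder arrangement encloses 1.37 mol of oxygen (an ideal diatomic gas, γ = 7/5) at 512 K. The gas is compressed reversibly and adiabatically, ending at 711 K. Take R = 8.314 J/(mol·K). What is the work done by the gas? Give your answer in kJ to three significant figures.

Adiabatic ⇒ Q = 0, so W_by = −ΔU = nCᵥ(T₁ − T₂).
Cᵥ = 5R/2 = 20.79 J/(mol·K).
W = (1.37)(20.79)(512 − 711) = -5667 J.

W ≈ -5.67 kJ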